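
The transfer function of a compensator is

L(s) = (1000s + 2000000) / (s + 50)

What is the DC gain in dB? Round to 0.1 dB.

L(0) = 2000000 / 50 = 40000
20 log₁₀(40000) ≈ 92.04 dB

92.0 dB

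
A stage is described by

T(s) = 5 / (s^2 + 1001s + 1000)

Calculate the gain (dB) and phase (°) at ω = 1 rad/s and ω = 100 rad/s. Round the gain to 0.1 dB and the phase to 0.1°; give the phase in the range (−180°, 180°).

Substitute s = j1:
Numerator: 5 = 5 + j0
Denominator: (j1)^2 + 1001(j1) + 1000 = 999 + j1001
|N| = √(5² + 0²) ≈ 5, ∠N ≈ 0.00°
|D| = √(999² + 1001²) ≈ 1414.2, ∠D ≈ 45.06°
|T| = 5 / 1414.2 ≈ 0.0035356
Gain = 20 log₁₀(0.0035356) ≈ -49.03 dB
∠T = 0.00° − 45.06° = -45.06°

Substitute s = j100:
Numerator: 5 = 5 + j0
Denominator: (j100)^2 + 1001(j100) + 1000 = -9000 + j100100
|N| = √(5² + 0²) ≈ 5, ∠N ≈ 0.00°
|D| = √(9000² + 100100²) ≈ 1.005e+05, ∠D ≈ 95.14°
|T| = 5 / 1.005e+05 ≈ 4.9751e-05
Gain = 20 log₁₀(4.9751e-05) ≈ -86.06 dB
∠T = 0.00° − 95.14° = -95.14°

ω = 1: -49.0 dB, -45.1°; ω = 100: -86.1 dB, -95.1°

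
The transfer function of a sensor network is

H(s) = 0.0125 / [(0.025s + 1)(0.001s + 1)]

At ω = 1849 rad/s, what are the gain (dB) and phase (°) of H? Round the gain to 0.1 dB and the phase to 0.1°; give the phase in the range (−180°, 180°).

-77.8 dB, -150.4°

At ω = 1849 rad/s:
pole (1 + j1849·0.025) = 1 + j46.225 → |·| ≈ 46.236, ∠ ≈ 88.76°
pole (1 + j1849·0.001) = 1 + j1.849 → |·| ≈ 2.1021, ∠ ≈ 61.59°
|H| = 0.0125 · 1 / (46.236 · 2.1021) ≈ 0.00012861
Gain = 20 log₁₀(0.00012861) ≈ -77.81 dB
∠H = (0°) − (88.76° + 61.59°) = -150.35°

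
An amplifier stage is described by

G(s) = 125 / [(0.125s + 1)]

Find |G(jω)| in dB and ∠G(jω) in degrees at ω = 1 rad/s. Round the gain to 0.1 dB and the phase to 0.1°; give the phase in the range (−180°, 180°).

41.9 dB, -7.1°

At ω = 1 rad/s:
pole (1 + j1·0.125) = 1 + j0.125 → |·| ≈ 1.0078, ∠ ≈ 7.13°
|G| = 125 · 1 / (1.0078) ≈ 124.03
Gain = 20 log₁₀(124.03) ≈ 41.87 dB
∠G = (0°) − (7.13°) = -7.13°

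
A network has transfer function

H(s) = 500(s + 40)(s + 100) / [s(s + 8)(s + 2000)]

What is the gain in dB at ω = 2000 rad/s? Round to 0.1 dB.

-15.0 dB

At s = jω = j2000:
zero (s+40): 40 + j2000 → |·| = √(40²+2000²) = √4001600 ≈ 2000.4, ∠ = arctan(2000/40) ≈ 88.85°
zero (s+100): 100 + j2000 → |·| = √(100²+2000²) = √4010000 ≈ 2002.5, ∠ = arctan(2000/100) ≈ 87.14°
pole (s+8): 8 + j2000 → |·| = √(8²+2000²) = √4000064 ≈ 2000, ∠ = arctan(2000/8) ≈ 89.77°
pole (s+2000): 2000 + j2000 → |·| = √(2000²+2000²) = √8000000 ≈ 2828.4, ∠ = arctan(2000/2000) ≈ 45.00°
pole at origin: |s| = 2000, ∠ = 90.00° (in denominator)
|H| = 500 · 4.0058e+06 / 1.1314e+10 ≈ 0.17703
Gain = 20 log₁₀(0.17703) ≈ -15.04 dB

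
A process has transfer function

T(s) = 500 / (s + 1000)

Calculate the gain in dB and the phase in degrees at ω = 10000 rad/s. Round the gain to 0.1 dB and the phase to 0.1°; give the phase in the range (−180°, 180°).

Substitute s = j10000:
Numerator: 500 = 500 + j0
Denominator: (j10000) + 1000 = 1000 + j10000
|N| = √(500² + 0²) ≈ 500, ∠N ≈ 0.00°
|D| = √(1000² + 10000²) ≈ 10050, ∠D ≈ 84.29°
|T| = 500 / 10050 ≈ 0.049751
Gain = 20 log₁₀(0.049751) ≈ -26.06 dB
∠T = 0.00° − 84.29° = -84.29°

-26.1 dB, -84.3°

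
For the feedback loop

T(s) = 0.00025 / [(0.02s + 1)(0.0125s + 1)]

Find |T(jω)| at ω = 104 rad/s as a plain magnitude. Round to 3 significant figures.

6.60e-05

At ω = 104 rad/s:
pole (1 + j104·0.02) = 1 + j2.08 → |·| ≈ 2.3079, ∠ ≈ 64.32°
pole (1 + j104·0.0125) = 1 + j1.3 → |·| ≈ 1.6401, ∠ ≈ 52.43°
|T| = 0.00025 · 1 / (2.3079 · 1.6401) ≈ 6.6047e-05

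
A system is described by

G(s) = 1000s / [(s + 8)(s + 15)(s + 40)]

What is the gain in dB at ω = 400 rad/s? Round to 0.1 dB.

-44.1 dB

At s = jω = j400:
zero at origin: s = j400 → |·| = 400, ∠ = 90.00°
pole (s+8): 8 + j400 → |·| = √(8²+400²) = √160064 ≈ 400.08, ∠ = arctan(400/8) ≈ 88.85°
pole (s+15): 15 + j400 → |·| = √(15²+400²) = √160225 ≈ 400.28, ∠ = arctan(400/15) ≈ 87.85°
pole (s+40): 40 + j400 → |·| = √(40²+400²) = √161600 ≈ 402, ∠ = arctan(400/40) ≈ 84.29°
|G| = 1000 · 400 / 6.4378e+07 ≈ 0.0062133
Gain = 20 log₁₀(0.0062133) ≈ -44.13 dB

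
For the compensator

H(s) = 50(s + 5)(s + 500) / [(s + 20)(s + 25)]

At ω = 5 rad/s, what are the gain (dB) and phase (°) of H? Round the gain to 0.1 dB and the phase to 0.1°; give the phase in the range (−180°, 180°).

50.5 dB, 20.2°

At s = jω = j5:
zero (s+5): 5 + j5 → |·| = √(5²+5²) = √50 ≈ 7.0711, ∠ = arctan(5/5) ≈ 45.00°
zero (s+500): 500 + j5 → |·| = √(500²+5²) = √250025 ≈ 500.02, ∠ = arctan(5/500) ≈ 0.57°
pole (s+20): 20 + j5 → |·| = √(20²+5²) = √425 ≈ 20.616, ∠ = arctan(5/20) ≈ 14.04°
pole (s+25): 25 + j5 → |·| = √(25²+5²) = √650 ≈ 25.495, ∠ = arctan(5/25) ≈ 11.31°
|H| = 50 · 3535.7 / 525.6 ≈ 336.35
Gain = 20 log₁₀(336.35) ≈ 50.54 dB
∠H = 45.57° − 25.35° = 20.22°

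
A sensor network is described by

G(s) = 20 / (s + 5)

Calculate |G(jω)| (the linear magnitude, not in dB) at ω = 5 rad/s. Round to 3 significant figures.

At s = jω = j5:
pole (s+5): 5 + j5 → |·| = √(5²+5²) = √50 ≈ 7.0711, ∠ = arctan(5/5) ≈ 45.00°
|G| = 20 / 7.0711 ≈ 2.8284

2.83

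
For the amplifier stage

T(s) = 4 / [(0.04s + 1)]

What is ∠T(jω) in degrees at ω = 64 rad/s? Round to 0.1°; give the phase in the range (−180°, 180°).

At ω = 64 rad/s:
pole (1 + j64·0.04) = 1 + j2.56 → |·| ≈ 2.7484, ∠ ≈ 68.66°
∠T = (0°) − (68.66°) = -68.66°

-68.7°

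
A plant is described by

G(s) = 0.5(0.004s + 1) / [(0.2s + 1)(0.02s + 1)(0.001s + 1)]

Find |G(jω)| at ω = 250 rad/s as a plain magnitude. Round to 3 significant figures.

At ω = 250 rad/s:
zero (1 + j250·0.004) = 1 + j1 → |·| ≈ 1.4142, ∠ ≈ 45.00°
pole (1 + j250·0.2) = 1 + j50 → |·| ≈ 50.01, ∠ ≈ 88.85°
pole (1 + j250·0.02) = 1 + j5 → |·| ≈ 5.099, ∠ ≈ 78.69°
pole (1 + j250·0.001) = 1 + j0.25 → |·| ≈ 1.0308, ∠ ≈ 14.04°
|G| = 0.5 · 1.4142 / (50.01 · 5.099 · 1.0308) ≈ 0.0026901

0.00269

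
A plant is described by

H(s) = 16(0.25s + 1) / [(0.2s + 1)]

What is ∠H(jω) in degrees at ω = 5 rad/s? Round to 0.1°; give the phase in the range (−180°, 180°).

At ω = 5 rad/s:
zero (1 + j5·0.25) = 1 + j1.25 → |·| ≈ 1.6008, ∠ ≈ 51.34°
pole (1 + j5·0.2) = 1 + j1 → |·| ≈ 1.4142, ∠ ≈ 45.00°
∠H = (51.34°) − (45.00°) = 6.34°

6.3°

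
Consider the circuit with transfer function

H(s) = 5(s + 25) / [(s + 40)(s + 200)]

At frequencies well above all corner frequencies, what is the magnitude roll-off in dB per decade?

Each pole contributes −20 dB/decade at high frequency; each zero contributes +20 dB/decade.
Net: 1 zero(s) − 2 pole(s) → -20 dB/decade.

-20 dB/decade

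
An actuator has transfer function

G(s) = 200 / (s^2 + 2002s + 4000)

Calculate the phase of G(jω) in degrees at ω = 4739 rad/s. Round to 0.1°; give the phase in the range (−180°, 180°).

-157.1°

Substitute s = j4739:
Numerator: 200 = 200 + j0
Denominator: (j4739)^2 + 2002(j4739) + 4000 = -22454121 + j9487478
|N| = √(200² + 0²) ≈ 200, ∠N ≈ 0.00°
|D| = √(22454121² + 9487478²) ≈ 2.4376e+07, ∠D ≈ 157.09°
∠G = 0.00° − 157.09° = -157.09°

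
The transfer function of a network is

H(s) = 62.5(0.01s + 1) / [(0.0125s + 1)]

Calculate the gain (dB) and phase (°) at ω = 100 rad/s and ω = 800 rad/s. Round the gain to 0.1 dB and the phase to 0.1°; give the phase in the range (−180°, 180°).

At ω = 100 rad/s:
zero (1 + j100·0.01) = 1 + j1 → |·| ≈ 1.4142, ∠ ≈ 45.00°
pole (1 + j100·0.0125) = 1 + j1.25 → |·| ≈ 1.6008, ∠ ≈ 51.34°
|H| = 62.5 · 1.4142 / (1.6008) ≈ 55.215
Gain = 20 log₁₀(55.215) ≈ 34.84 dB
∠H = (45.00°) − (51.34°) = -6.34°

At ω = 800 rad/s:
zero (1 + j800·0.01) = 1 + j8 → |·| ≈ 8.0623, ∠ ≈ 82.87°
pole (1 + j800·0.0125) = 1 + j10 → |·| ≈ 10.05, ∠ ≈ 84.29°
|H| = 62.5 · 8.0623 / (10.05) ≈ 50.139
Gain = 20 log₁₀(50.139) ≈ 34.00 dB
∠H = (82.87°) − (84.29°) = -1.42°

ω = 100: 34.8 dB, -6.3°; ω = 800: 34.0 dB, -1.4°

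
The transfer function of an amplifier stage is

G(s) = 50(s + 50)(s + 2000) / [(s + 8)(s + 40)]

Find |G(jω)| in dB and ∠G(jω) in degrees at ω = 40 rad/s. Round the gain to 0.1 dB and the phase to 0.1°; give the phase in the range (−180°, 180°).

At s = jω = j40:
zero (s+50): 50 + j40 → |·| = √(50²+40²) = √4100 ≈ 64.031, ∠ = arctan(40/50) ≈ 38.66°
zero (s+2000): 2000 + j40 → |·| = √(2000²+40²) = √4001600 ≈ 2000.4, ∠ = arctan(40/2000) ≈ 1.15°
pole (s+8): 8 + j40 → |·| = √(8²+40²) = √1664 ≈ 40.792, ∠ = arctan(40/8) ≈ 78.69°
pole (s+40): 40 + j40 → |·| = √(40²+40²) = √3200 ≈ 56.569, ∠ = arctan(40/40) ≈ 45.00°
|G| = 50 · 1.2809e+05 / 2307.6 ≈ 2775.4
Gain = 20 log₁₀(2775.4) ≈ 68.87 dB
∠G = 39.81° − 123.69° = -83.88°

68.9 dB, -83.9°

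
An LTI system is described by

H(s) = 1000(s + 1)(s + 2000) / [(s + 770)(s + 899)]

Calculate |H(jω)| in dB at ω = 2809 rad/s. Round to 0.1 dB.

61.0 dB

At s = jω = j2809:
zero (s+1): 1 + j2809 → |·| = √(1²+2809²) = √7890482 ≈ 2809, ∠ = arctan(2809/1) ≈ 89.98°
zero (s+2000): 2000 + j2809 → |·| = √(2000²+2809²) = √11890481 ≈ 3448.3, ∠ = arctan(2809/2000) ≈ 54.55°
pole (s+770): 770 + j2809 → |·| = √(770²+2809²) = √8483381 ≈ 2912.6, ∠ = arctan(2809/770) ≈ 74.67°
pole (s+899): 899 + j2809 → |·| = √(899²+2809²) = √8698682 ≈ 2949.4, ∠ = arctan(2809/899) ≈ 72.25°
|H| = 1000 · 9.6863e+06 / 8.5904e+06 ≈ 1127.6
Gain = 20 log₁₀(1127.6) ≈ 61.04 dB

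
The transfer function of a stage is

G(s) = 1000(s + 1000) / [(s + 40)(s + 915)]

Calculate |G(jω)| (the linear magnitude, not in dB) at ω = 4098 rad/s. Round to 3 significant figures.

0.245

At s = jω = j4098:
zero (s+1000): 1000 + j4098 → |·| = √(1000²+4098²) = √17793604 ≈ 4218.2, ∠ = arctan(4098/1000) ≈ 76.29°
pole (s+40): 40 + j4098 → |·| = √(40²+4098²) = √16795204 ≈ 4098.2, ∠ = arctan(4098/40) ≈ 89.44°
pole (s+915): 915 + j4098 → |·| = √(915²+4098²) = √17630829 ≈ 4198.9, ∠ = arctan(4098/915) ≈ 77.41°
|G| = 1000 · 4218.2 / 1.7208e+07 ≈ 0.24513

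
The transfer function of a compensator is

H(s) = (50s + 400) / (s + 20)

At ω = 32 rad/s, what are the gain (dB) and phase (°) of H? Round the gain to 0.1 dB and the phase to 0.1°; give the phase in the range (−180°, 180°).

Substitute s = j32:
Numerator: 50(j32) + 400 = 400 + j1600
Denominator: (j32) + 20 = 20 + j32
|N| = √(400² + 1600²) ≈ 1649.2, ∠N ≈ 75.96°
|D| = √(20² + 32²) ≈ 37.736, ∠D ≈ 57.99°
|H| = 1649.2 / 37.736 ≈ 43.704
Gain = 20 log₁₀(43.704) ≈ 32.81 dB
∠H = 75.96° − 57.99° = 17.97°

32.8 dB, 18.0°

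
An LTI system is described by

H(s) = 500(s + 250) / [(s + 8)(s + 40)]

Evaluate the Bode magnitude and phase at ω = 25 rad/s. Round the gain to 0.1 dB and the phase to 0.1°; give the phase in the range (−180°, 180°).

At s = jω = j25:
zero (s+250): 250 + j25 → |·| = √(250²+25²) = √63125 ≈ 251.25, ∠ = arctan(25/250) ≈ 5.71°
pole (s+8): 8 + j25 → |·| = √(8²+25²) = √689 ≈ 26.249, ∠ = arctan(25/8) ≈ 72.26°
pole (s+40): 40 + j25 → |·| = √(40²+25²) = √2225 ≈ 47.17, ∠ = arctan(25/40) ≈ 32.01°
|H| = 500 · 251.25 / 1238.2 ≈ 101.46
Gain = 20 log₁₀(101.46) ≈ 40.13 dB
∠H = 5.71° − 104.27° = -98.56°

40.1 dB, -98.6°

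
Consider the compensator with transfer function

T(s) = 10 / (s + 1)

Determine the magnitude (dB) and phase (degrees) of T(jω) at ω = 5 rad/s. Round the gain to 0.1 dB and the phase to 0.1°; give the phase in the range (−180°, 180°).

5.9 dB, -78.7°

At s = jω = j5:
pole (s+1): 1 + j5 → |·| = √(1²+5²) = √26 ≈ 5.099, ∠ = arctan(5/1) ≈ 78.69°
|T| = 10 / 5.099 ≈ 1.9612
Gain = 20 log₁₀(1.9612) ≈ 5.85 dB
∠T = 0.00° − 78.69° = -78.69°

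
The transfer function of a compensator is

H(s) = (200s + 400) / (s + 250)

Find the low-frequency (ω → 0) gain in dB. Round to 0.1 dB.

H(0) = 400 / 250 = 1.6
20 log₁₀(1.6) ≈ 4.08 dB

4.1 dB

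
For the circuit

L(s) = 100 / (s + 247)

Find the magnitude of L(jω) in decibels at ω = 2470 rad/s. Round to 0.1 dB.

-27.9 dB

Substitute s = j2470:
Numerator: 100 = 100 + j0
Denominator: (j2470) + 247 = 247 + j2470
|N| = √(100² + 0²) ≈ 100, ∠N ≈ 0.00°
|D| = √(247² + 2470²) ≈ 2482.3, ∠D ≈ 84.29°
|L| = 100 / 2482.3 ≈ 0.040285
Gain = 20 log₁₀(0.040285) ≈ -27.90 dB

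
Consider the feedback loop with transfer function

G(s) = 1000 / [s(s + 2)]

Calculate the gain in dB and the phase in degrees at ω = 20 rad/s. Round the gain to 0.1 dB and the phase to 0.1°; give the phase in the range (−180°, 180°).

7.9 dB, -174.3°

At s = jω = j20:
pole (s+2): 2 + j20 → |·| = √(2²+20²) = √404 ≈ 20.1, ∠ = arctan(20/2) ≈ 84.29°
pole at origin: |s| = 20, ∠ = 90.00° (in denominator)
|G| = 1000 / 402 ≈ 2.4876
Gain = 20 log₁₀(2.4876) ≈ 7.92 dB
∠G = 0.00° − 174.29° = -174.29°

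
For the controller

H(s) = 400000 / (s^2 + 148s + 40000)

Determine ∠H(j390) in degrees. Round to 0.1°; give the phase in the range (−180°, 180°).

At s = jω = j390:
quadratic: (j390)² + 148·j390 + 40000 = -112100 + j57720 → |·| ≈ 1.2609e+05, ∠ ≈ 152.76°
∠H = 0.00° − 152.76° = -152.76°

-152.8°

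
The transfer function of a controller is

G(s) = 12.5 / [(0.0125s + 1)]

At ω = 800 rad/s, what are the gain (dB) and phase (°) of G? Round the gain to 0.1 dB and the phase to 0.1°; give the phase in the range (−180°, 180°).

At ω = 800 rad/s:
pole (1 + j800·0.0125) = 1 + j10 → |·| ≈ 10.05, ∠ ≈ 84.29°
|G| = 12.5 · 1 / (10.05) ≈ 1.2438
Gain = 20 log₁₀(1.2438) ≈ 1.90 dB
∠G = (0°) − (84.29°) = -84.29°

1.9 dB, -84.3°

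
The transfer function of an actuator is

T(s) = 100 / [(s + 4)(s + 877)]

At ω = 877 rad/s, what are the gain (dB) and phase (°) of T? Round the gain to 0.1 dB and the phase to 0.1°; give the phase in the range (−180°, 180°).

-80.7 dB, -134.7°

At s = jω = j877:
pole (s+4): 4 + j877 → |·| = √(4²+877²) = √769145 ≈ 877.01, ∠ = arctan(877/4) ≈ 89.74°
pole (s+877): 877 + j877 → |·| = √(877²+877²) = √1538258 ≈ 1240.3, ∠ = arctan(877/877) ≈ 45.00°
|T| = 100 / 1.0878e+06 ≈ 9.1929e-05
Gain = 20 log₁₀(9.1929e-05) ≈ -80.73 dB
∠T = 0.00° − 134.74° = -134.74°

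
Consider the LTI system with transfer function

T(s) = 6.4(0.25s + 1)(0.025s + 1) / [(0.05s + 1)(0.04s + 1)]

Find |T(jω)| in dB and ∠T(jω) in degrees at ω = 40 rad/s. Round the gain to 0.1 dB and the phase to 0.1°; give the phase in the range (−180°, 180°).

26.7 dB, 7.9°

At ω = 40 rad/s:
zero (1 + j40·0.25) = 1 + j10 → |·| ≈ 10.05, ∠ ≈ 84.29°
zero (1 + j40·0.025) = 1 + j1 → |·| ≈ 1.4142, ∠ ≈ 45.00°
pole (1 + j40·0.05) = 1 + j2 → |·| ≈ 2.2361, ∠ ≈ 63.43°
pole (1 + j40·0.04) = 1 + j1.6 → |·| ≈ 1.8868, ∠ ≈ 57.99°
|T| = 6.4 · 10.05 · 1.4142 / (2.2361 · 1.8868) ≈ 21.56
Gain = 20 log₁₀(21.56) ≈ 26.67 dB
∠T = (84.29° + 45.00°) − (63.43° + 57.99°) = 7.87°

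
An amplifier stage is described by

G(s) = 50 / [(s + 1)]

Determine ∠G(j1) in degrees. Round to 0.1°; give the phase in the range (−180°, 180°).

-45.0°

At ω = 1 rad/s:
pole (1 + j1·1) = 1 + j1 → |·| ≈ 1.4142, ∠ ≈ 45.00°
∠G = (0°) − (45.00°) = -45.00°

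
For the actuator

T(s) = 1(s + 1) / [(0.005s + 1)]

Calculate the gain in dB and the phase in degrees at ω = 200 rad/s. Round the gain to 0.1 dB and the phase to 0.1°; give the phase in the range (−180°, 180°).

At ω = 200 rad/s:
zero (1 + j200·1) = 1 + j200 → |·| ≈ 200, ∠ ≈ 89.71°
pole (1 + j200·0.005) = 1 + j1 → |·| ≈ 1.4142, ∠ ≈ 45.00°
|T| = 1 · 200 / (1.4142) ≈ 141.42
Gain = 20 log₁₀(141.42) ≈ 43.01 dB
∠T = (89.71°) − (45.00°) = 44.71°

43.0 dB, 44.7°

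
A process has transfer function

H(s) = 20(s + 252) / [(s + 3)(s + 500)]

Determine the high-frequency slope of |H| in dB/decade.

-20 dB/decade

Each pole contributes −20 dB/decade at high frequency; each zero contributes +20 dB/decade.
Net: 1 zero(s) − 2 pole(s) → -20 dB/decade.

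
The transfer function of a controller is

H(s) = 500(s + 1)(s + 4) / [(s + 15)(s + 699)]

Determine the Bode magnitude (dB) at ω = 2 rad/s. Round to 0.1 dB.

At s = jω = j2:
zero (s+1): 1 + j2 → |·| = √(1²+2²) = √5 ≈ 2.2361, ∠ = arctan(2/1) ≈ 63.43°
zero (s+4): 4 + j2 → |·| = √(4²+2²) = √20 ≈ 4.4721, ∠ = arctan(2/4) ≈ 26.57°
pole (s+15): 15 + j2 → |·| = √(15²+2²) = √229 ≈ 15.133, ∠ = arctan(2/15) ≈ 7.59°
pole (s+699): 699 + j2 → |·| = √(699²+2²) = √488605 ≈ 699, ∠ = arctan(2/699) ≈ 0.16°
|H| = 500 · 10 / 10578 ≈ 0.47268
Gain = 20 log₁₀(0.47268) ≈ -6.51 dB

-6.5 dB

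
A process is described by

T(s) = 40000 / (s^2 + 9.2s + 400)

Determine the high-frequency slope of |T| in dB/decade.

-40 dB/decade

Each pole contributes −20 dB/decade at high frequency; each zero contributes +20 dB/decade.
Net: 0 zero(s) − 2 pole(s) → -40 dB/decade.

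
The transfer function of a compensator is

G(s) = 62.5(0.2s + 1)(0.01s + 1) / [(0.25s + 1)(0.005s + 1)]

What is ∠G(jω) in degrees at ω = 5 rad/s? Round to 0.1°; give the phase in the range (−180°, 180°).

-4.9°

At ω = 5 rad/s:
zero (1 + j5·0.2) = 1 + j1 → |·| ≈ 1.4142, ∠ ≈ 45.00°
zero (1 + j5·0.01) = 1 + j0.05 → |·| ≈ 1.0012, ∠ ≈ 2.86°
pole (1 + j5·0.25) = 1 + j1.25 → |·| ≈ 1.6008, ∠ ≈ 51.34°
pole (1 + j5·0.005) = 1 + j0.025 → |·| ≈ 1.0003, ∠ ≈ 1.43°
∠G = (45.00° + 2.86°) − (51.34° + 1.43°) = -4.91°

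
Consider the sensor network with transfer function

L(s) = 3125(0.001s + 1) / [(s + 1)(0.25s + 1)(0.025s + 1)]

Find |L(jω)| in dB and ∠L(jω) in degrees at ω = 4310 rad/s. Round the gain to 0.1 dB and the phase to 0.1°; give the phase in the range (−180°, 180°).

At ω = 4310 rad/s:
zero (1 + j4310·0.001) = 1 + j4.31 → |·| ≈ 4.4245, ∠ ≈ 76.94°
pole (1 + j4310·1) = 1 + j4310 → |·| ≈ 4310, ∠ ≈ 89.99°
pole (1 + j4310·0.25) = 1 + j1077.5 → |·| ≈ 1077.5, ∠ ≈ 89.95°
pole (1 + j4310·0.025) = 1 + j107.75 → |·| ≈ 107.75, ∠ ≈ 89.47°
|L| = 3125 · 4.4245 / (4310 · 1077.5 · 107.75) ≈ 2.7631e-05
Gain = 20 log₁₀(2.7631e-05) ≈ -91.17 dB
∠L = (76.94°) − (89.99° + 89.95° + 89.47°) = -192.47° ≡ 167.53° (principal value)

-91.2 dB, 167.5°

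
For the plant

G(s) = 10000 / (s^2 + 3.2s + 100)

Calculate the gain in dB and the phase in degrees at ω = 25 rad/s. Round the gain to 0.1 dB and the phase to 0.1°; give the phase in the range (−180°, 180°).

At s = jω = j25:
quadratic: (j25)² + 3.2·j25 + 100 = -525 + j80 → |·| ≈ 531.06, ∠ ≈ 171.34°
|G| = 10000 / 531.06 ≈ 18.83
Gain = 20 log₁₀(18.83) ≈ 25.50 dB
∠G = 0.00° − 171.34° = -171.34°

25.5 dB, -171.3°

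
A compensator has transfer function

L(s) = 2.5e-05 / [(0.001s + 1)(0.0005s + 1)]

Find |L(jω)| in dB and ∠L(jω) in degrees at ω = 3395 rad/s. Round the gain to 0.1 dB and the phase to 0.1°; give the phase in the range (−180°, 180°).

At ω = 3395 rad/s:
pole (1 + j3395·0.001) = 1 + j3.395 → |·| ≈ 3.5392, ∠ ≈ 73.59°
pole (1 + j3395·0.0005) = 1 + j1.6975 → |·| ≈ 1.9702, ∠ ≈ 59.50°
|L| = 2.5e-05 · 1 / (3.5392 · 1.9702) ≈ 3.5853e-06
Gain = 20 log₁₀(3.5853e-06) ≈ -108.91 dB
∠L = (0°) − (73.59° + 59.50°) = -133.09°

-108.9 dB, -133.1°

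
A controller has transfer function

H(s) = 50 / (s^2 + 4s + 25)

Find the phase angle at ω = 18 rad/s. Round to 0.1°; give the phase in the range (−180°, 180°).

-166.5°

At s = jω = j18:
quadratic: (j18)² + 4·j18 + 25 = -299 + j72 → |·| ≈ 307.55, ∠ ≈ 166.46°
∠H = 0.00° − 166.46° = -166.46°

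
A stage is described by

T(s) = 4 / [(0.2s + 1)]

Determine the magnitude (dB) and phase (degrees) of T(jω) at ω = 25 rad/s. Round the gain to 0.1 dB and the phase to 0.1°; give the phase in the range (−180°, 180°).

At ω = 25 rad/s:
pole (1 + j25·0.2) = 1 + j5 → |·| ≈ 5.099, ∠ ≈ 78.69°
|T| = 4 · 1 / (5.099) ≈ 0.78447
Gain = 20 log₁₀(0.78447) ≈ -2.11 dB
∠T = (0°) − (78.69°) = -78.69°

-2.1 dB, -78.7°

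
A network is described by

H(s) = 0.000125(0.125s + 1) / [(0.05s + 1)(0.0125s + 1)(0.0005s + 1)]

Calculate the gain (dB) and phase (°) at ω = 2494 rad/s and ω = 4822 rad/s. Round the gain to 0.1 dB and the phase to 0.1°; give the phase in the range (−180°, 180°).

At ω = 2494 rad/s:
zero (1 + j2494·0.125) = 1 + j311.75 → |·| ≈ 311.75, ∠ ≈ 89.82°
pole (1 + j2494·0.05) = 1 + j124.7 → |·| ≈ 124.7, ∠ ≈ 89.54°
pole (1 + j2494·0.0125) = 1 + j31.175 → |·| ≈ 31.191, ∠ ≈ 88.16°
pole (1 + j2494·0.0005) = 1 + j1.247 → |·| ≈ 1.5984, ∠ ≈ 51.27°
|H| = 0.000125 · 311.75 / (124.7 · 31.191 · 1.5984) ≈ 6.2681e-06
Gain = 20 log₁₀(6.2681e-06) ≈ -104.06 dB
∠H = (89.82°) − (89.54° + 88.16° + 51.27°) = -139.15°

At ω = 4822 rad/s:
zero (1 + j4822·0.125) = 1 + j602.75 → |·| ≈ 602.75, ∠ ≈ 89.90°
pole (1 + j4822·0.05) = 1 + j241.1 → |·| ≈ 241.1, ∠ ≈ 89.76°
pole (1 + j4822·0.0125) = 1 + j60.275 → |·| ≈ 60.283, ∠ ≈ 89.05°
pole (1 + j4822·0.0005) = 1 + j2.411 → |·| ≈ 2.6102, ∠ ≈ 67.47°
|H| = 0.000125 · 602.75 / (241.1 · 60.283 · 2.6102) ≈ 1.986e-06
Gain = 20 log₁₀(1.986e-06) ≈ -114.04 dB
∠H = (89.90°) − (89.76° + 89.05° + 67.47°) = -156.38°

ω = 2494: -104.1 dB, -139.2°; ω = 4822: -114.0 dB, -156.4°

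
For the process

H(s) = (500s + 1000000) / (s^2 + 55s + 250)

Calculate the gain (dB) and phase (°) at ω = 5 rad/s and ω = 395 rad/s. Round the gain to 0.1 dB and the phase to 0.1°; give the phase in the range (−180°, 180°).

ω = 5: 69.0 dB, -50.6°; ω = 395: 16.2 dB, -160.9°

Substitute s = j5:
Numerator: 500(j5) + 1000000 = 1000000 + j2500
Denominator: (j5)^2 + 55(j5) + 250 = 225 + j275
|N| = √(1000000² + 2500²) ≈ 1e+06, ∠N ≈ 0.14°
|D| = √(225² + 275²) ≈ 355.32, ∠D ≈ 50.71°
|H| = 1e+06 / 355.32 ≈ 2814.4
Gain = 20 log₁₀(2814.4) ≈ 68.99 dB
∠H = 0.14° − 50.71° = -50.57°

Substitute s = j395:
Numerator: 500(j395) + 1000000 = 1000000 + j197500
Denominator: (j395)^2 + 55(j395) + 250 = -155775 + j21725
|N| = √(1000000² + 197500²) ≈ 1.0193e+06, ∠N ≈ 11.17°
|D| = √(155775² + 21725²) ≈ 1.5728e+05, ∠D ≈ 172.06°
|H| = 1.0193e+06 / 1.5728e+05 ≈ 6.4808
Gain = 20 log₁₀(6.4808) ≈ 16.23 dB
∠H = 11.17° − 172.06° = -160.89°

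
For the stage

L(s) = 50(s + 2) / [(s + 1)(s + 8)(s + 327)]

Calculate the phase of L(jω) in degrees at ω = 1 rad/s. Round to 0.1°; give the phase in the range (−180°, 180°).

At s = jω = j1:
zero (s+2): 2 + j1 → |·| = √(2²+1²) = √5 ≈ 2.2361, ∠ = arctan(1/2) ≈ 26.57°
pole (s+1): 1 + j1 → |·| = √(1²+1²) = √2 ≈ 1.4142, ∠ = arctan(1/1) ≈ 45.00°
pole (s+8): 8 + j1 → |·| = √(8²+1²) = √65 ≈ 8.0623, ∠ = arctan(1/8) ≈ 7.13°
pole (s+327): 327 + j1 → |·| = √(327²+1²) = √106930 ≈ 327, ∠ = arctan(1/327) ≈ 0.18°
∠L = 26.57° − 52.31° = -25.74°

-25.7°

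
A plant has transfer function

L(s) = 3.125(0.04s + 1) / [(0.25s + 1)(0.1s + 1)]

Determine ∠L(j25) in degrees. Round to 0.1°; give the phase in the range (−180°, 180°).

At ω = 25 rad/s:
zero (1 + j25·0.04) = 1 + j1 → |·| ≈ 1.4142, ∠ ≈ 45.00°
pole (1 + j25·0.25) = 1 + j6.25 → |·| ≈ 6.3295, ∠ ≈ 80.91°
pole (1 + j25·0.1) = 1 + j2.5 → |·| ≈ 2.6926, ∠ ≈ 68.20°
∠L = (45.00°) − (80.91° + 68.20°) = -104.11°

-104.1°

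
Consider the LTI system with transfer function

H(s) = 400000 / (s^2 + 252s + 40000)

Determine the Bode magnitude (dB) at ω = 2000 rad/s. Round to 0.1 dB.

-20.0 dB

At s = jω = j2000:
quadratic: (j2000)² + 252·j2000 + 40000 = -3960000 + j504000 → |·| ≈ 3.9919e+06, ∠ ≈ 172.75°
|H| = 400000 / 3.9919e+06 ≈ 0.1002
Gain = 20 log₁₀(0.1002) ≈ -19.98 dB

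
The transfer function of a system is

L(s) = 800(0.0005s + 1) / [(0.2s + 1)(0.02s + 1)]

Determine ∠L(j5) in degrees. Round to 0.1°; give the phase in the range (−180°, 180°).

At ω = 5 rad/s:
zero (1 + j5·0.0005) = 1 + j0.0025 → |·| ≈ 1, ∠ ≈ 0.14°
pole (1 + j5·0.2) = 1 + j1 → |·| ≈ 1.4142, ∠ ≈ 45.00°
pole (1 + j5·0.02) = 1 + j0.1 → |·| ≈ 1.005, ∠ ≈ 5.71°
∠L = (0.14°) − (45.00° + 5.71°) = -50.57°

-50.6°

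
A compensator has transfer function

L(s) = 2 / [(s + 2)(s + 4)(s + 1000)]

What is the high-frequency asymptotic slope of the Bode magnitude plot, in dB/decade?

-60 dB/decade

Each pole contributes −20 dB/decade at high frequency; each zero contributes +20 dB/decade.
Net: 0 zero(s) − 3 pole(s) → -60 dB/decade.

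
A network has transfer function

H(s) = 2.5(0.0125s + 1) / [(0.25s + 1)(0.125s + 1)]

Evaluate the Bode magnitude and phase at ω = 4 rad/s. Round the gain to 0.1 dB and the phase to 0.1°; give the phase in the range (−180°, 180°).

4.0 dB, -68.7°

At ω = 4 rad/s:
zero (1 + j4·0.0125) = 1 + j0.05 → |·| ≈ 1.0012, ∠ ≈ 2.86°
pole (1 + j4·0.25) = 1 + j1 → |·| ≈ 1.4142, ∠ ≈ 45.00°
pole (1 + j4·0.125) = 1 + j0.5 → |·| ≈ 1.118, ∠ ≈ 26.57°
|H| = 2.5 · 1.0012 / (1.4142 · 1.118) ≈ 1.5831
Gain = 20 log₁₀(1.5831) ≈ 3.99 dB
∠H = (2.86°) − (45.00° + 26.57°) = -68.71°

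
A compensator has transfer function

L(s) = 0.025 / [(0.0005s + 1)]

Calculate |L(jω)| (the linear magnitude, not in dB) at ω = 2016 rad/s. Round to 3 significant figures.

At ω = 2016 rad/s:
pole (1 + j2016·0.0005) = 1 + j1.008 → |·| ≈ 1.4199, ∠ ≈ 45.23°
|L| = 0.025 · 1 / (1.4199) ≈ 0.017607

0.0176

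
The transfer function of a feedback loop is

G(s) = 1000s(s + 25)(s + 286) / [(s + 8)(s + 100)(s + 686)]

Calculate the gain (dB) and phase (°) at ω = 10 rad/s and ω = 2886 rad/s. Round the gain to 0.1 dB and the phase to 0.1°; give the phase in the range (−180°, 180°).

ω = 10: 38.8 dB, 55.9°; ω = 2886: 59.8 dB, 9.4°

At s = jω = j10:
zero (s+25): 25 + j10 → |·| = √(25²+10²) = √725 ≈ 26.926, ∠ = arctan(10/25) ≈ 21.80°
zero (s+286): 286 + j10 → |·| = √(286²+10²) = √81896 ≈ 286.17, ∠ = arctan(10/286) ≈ 2.00°
zero at origin: s = j10 → |·| = 10, ∠ = 90.00°
pole (s+8): 8 + j10 → |·| = √(8²+10²) = √164 ≈ 12.806, ∠ = arctan(10/8) ≈ 51.34°
pole (s+100): 100 + j10 → |·| = √(100²+10²) = √10100 ≈ 100.5, ∠ = arctan(10/100) ≈ 5.71°
pole (s+686): 686 + j10 → |·| = √(686²+10²) = √470696 ≈ 686.07, ∠ = arctan(10/686) ≈ 0.84°
|G| = 1000 · 77054 / 8.8297e+05 ≈ 87.267
Gain = 20 log₁₀(87.267) ≈ 38.82 dB
∠G = 113.80° − 57.89° = 55.91°

At s = jω = j2886:
zero (s+25): 25 + j2886 → |·| = √(25²+2886²) = √8329621 ≈ 2886.1, ∠ = arctan(2886/25) ≈ 89.50°
zero (s+286): 286 + j2886 → |·| = √(286²+2886²) = √8410792 ≈ 2900.1, ∠ = arctan(2886/286) ≈ 84.34°
zero at origin: s = j2886 → |·| = 2886, ∠ = 90.00°
pole (s+8): 8 + j2886 → |·| = √(8²+2886²) = √8329060 ≈ 2886, ∠ = arctan(2886/8) ≈ 89.84°
pole (s+100): 100 + j2886 → |·| = √(100²+2886²) = √8338996 ≈ 2887.7, ∠ = arctan(2886/100) ≈ 88.02°
pole (s+686): 686 + j2886 → |·| = √(686²+2886²) = √8799592 ≈ 2966.4, ∠ = arctan(2886/686) ≈ 76.63°
|G| = 1000 · 2.4156e+10 / 2.4722e+10 ≈ 977.11
Gain = 20 log₁₀(977.11) ≈ 59.80 dB
∠G = 263.84° − 254.49° = 9.35°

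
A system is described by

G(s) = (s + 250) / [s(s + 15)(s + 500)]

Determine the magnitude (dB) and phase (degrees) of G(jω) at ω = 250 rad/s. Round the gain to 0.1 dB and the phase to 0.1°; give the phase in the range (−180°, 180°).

At s = jω = j250:
zero (s+250): 250 + j250 → |·| = √(250²+250²) = √125000 ≈ 353.55, ∠ = arctan(250/250) ≈ 45.00°
pole (s+15): 15 + j250 → |·| = √(15²+250²) = √62725 ≈ 250.45, ∠ = arctan(250/15) ≈ 86.57°
pole (s+500): 500 + j250 → |·| = √(500²+250²) = √312500 ≈ 559.02, ∠ = arctan(250/500) ≈ 26.57°
pole at origin: |s| = 250, ∠ = 90.00° (in denominator)
|G| = 1 · 353.55 / 3.5002e+07 ≈ 1.0101e-05
Gain = 20 log₁₀(1.0101e-05) ≈ -99.91 dB
∠G = 45.00° − 203.14° = -158.14°

-99.9 dB, -158.1°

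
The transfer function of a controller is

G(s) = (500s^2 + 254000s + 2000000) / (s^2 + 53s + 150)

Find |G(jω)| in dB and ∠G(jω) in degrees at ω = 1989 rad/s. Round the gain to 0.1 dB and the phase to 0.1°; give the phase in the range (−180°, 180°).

Substitute s = j1989:
Numerator: 500(j1989)^2 + 254000(j1989) + 2000000 = -1976060500 + j505206000
Denominator: (j1989)^2 + 53(j1989) + 150 = -3955971 + j105417
|N| = √(1976060500² + 505206000²) ≈ 2.0396e+09, ∠N ≈ 165.66°
|D| = √(3955971² + 105417²) ≈ 3.9574e+06, ∠D ≈ 178.47°
|G| = 2.0396e+09 / 3.9574e+06 ≈ 515.39
Gain = 20 log₁₀(515.39) ≈ 54.24 dB
∠G = 165.66° − 178.47° = -12.81°

54.2 dB, -12.8°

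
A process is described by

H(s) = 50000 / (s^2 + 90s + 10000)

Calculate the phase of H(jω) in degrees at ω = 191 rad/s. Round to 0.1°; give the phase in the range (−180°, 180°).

At s = jω = j191:
quadratic: (j191)² + 90·j191 + 10000 = -26481 + j17190 → |·| ≈ 31571, ∠ ≈ 147.01°
∠H = 0.00° − 147.01° = -147.01°

-147.0°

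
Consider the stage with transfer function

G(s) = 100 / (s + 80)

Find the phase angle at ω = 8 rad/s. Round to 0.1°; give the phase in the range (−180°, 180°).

-5.7°

Substitute s = j8:
Numerator: 100 = 100 + j0
Denominator: (j8) + 80 = 80 + j8
|N| = √(100² + 0²) ≈ 100, ∠N ≈ 0.00°
|D| = √(80² + 8²) ≈ 80.399, ∠D ≈ 5.71°
∠G = 0.00° − 5.71° = -5.71°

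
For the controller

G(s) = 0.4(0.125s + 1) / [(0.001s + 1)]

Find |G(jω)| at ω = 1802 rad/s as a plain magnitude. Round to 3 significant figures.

43.7

At ω = 1802 rad/s:
zero (1 + j1802·0.125) = 1 + j225.25 → |·| ≈ 225.25, ∠ ≈ 89.75°
pole (1 + j1802·0.001) = 1 + j1.802 → |·| ≈ 2.0609, ∠ ≈ 60.97°
|G| = 0.4 · 225.25 / (2.0609) ≈ 43.719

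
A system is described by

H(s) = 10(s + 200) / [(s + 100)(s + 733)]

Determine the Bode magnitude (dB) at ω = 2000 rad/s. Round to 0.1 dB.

At s = jω = j2000:
zero (s+200): 200 + j2000 → |·| = √(200²+2000²) = √4040000 ≈ 2010, ∠ = arctan(2000/200) ≈ 84.29°
pole (s+100): 100 + j2000 → |·| = √(100²+2000²) = √4010000 ≈ 2002.5, ∠ = arctan(2000/100) ≈ 87.14°
pole (s+733): 733 + j2000 → |·| = √(733²+2000²) = √4537289 ≈ 2130.1, ∠ = arctan(2000/733) ≈ 69.87°
|H| = 10 · 2010 / 4.2655e+06 ≈ 0.0047122
Gain = 20 log₁₀(0.0047122) ≈ -46.54 dB

-46.5 dB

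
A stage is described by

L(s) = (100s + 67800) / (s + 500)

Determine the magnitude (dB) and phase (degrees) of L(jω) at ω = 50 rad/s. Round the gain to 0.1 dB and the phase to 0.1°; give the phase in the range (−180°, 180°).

42.6 dB, -1.5°

Substitute s = j50:
Numerator: 100(j50) + 67800 = 67800 + j5000
Denominator: (j50) + 500 = 500 + j50
|N| = √(67800² + 5000²) ≈ 67984, ∠N ≈ 4.22°
|D| = √(500² + 50²) ≈ 502.49, ∠D ≈ 5.71°
|L| = 67984 / 502.49 ≈ 135.29
Gain = 20 log₁₀(135.29) ≈ 42.63 dB
∠L = 4.22° − 5.71° = -1.49°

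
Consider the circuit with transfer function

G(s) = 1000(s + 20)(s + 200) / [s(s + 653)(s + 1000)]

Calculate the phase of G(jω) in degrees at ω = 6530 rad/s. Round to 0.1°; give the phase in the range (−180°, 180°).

At s = jω = j6530:
zero (s+20): 20 + j6530 → |·| = √(20²+6530²) = √42641300 ≈ 6530, ∠ = arctan(6530/20) ≈ 89.82°
zero (s+200): 200 + j6530 → |·| = √(200²+6530²) = √42680900 ≈ 6533.1, ∠ = arctan(6530/200) ≈ 88.25°
pole (s+653): 653 + j6530 → |·| = √(653²+6530²) = √43067309 ≈ 6562.6, ∠ = arctan(6530/653) ≈ 84.29°
pole (s+1000): 1000 + j6530 → |·| = √(1000²+6530²) = √43640900 ≈ 6606.1, ∠ = arctan(6530/1000) ≈ 81.29°
pole at origin: |s| = 6530, ∠ = 90.00° (in denominator)
∠G = 178.07° − 255.58° = -77.51°

-77.5°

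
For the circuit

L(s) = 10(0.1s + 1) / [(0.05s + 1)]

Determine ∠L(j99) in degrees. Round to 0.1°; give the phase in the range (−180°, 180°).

5.7°

At ω = 99 rad/s:
zero (1 + j99·0.1) = 1 + j9.9 → |·| ≈ 9.9504, ∠ ≈ 84.23°
pole (1 + j99·0.05) = 1 + j4.95 → |·| ≈ 5.05, ∠ ≈ 78.58°
∠L = (84.23°) − (78.58°) = 5.65°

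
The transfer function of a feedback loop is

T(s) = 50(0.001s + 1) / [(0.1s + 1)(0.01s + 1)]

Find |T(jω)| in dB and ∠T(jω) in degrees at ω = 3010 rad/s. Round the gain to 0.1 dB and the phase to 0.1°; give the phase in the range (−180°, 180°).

At ω = 3010 rad/s:
zero (1 + j3010·0.001) = 1 + j3.01 → |·| ≈ 3.1718, ∠ ≈ 71.62°
pole (1 + j3010·0.1) = 1 + j301 → |·| ≈ 301, ∠ ≈ 89.81°
pole (1 + j3010·0.01) = 1 + j30.1 → |·| ≈ 30.117, ∠ ≈ 88.10°
|T| = 50 · 3.1718 / (301 · 30.117) ≈ 0.017494
Gain = 20 log₁₀(0.017494) ≈ -35.14 dB
∠T = (71.62°) − (89.81° + 88.10°) = -106.29°

-35.1 dB, -106.3°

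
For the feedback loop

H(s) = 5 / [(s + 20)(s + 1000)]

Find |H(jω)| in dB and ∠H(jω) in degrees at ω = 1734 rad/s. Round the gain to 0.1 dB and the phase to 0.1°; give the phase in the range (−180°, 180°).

At s = jω = j1734:
pole (s+20): 20 + j1734 → |·| = √(20²+1734²) = √3007156 ≈ 1734.1, ∠ = arctan(1734/20) ≈ 89.34°
pole (s+1000): 1000 + j1734 → |·| = √(1000²+1734²) = √4006756 ≈ 2001.7, ∠ = arctan(1734/1000) ≈ 60.03°
|H| = 5 / 3.4711e+06 ≈ 1.4405e-06
Gain = 20 log₁₀(1.4405e-06) ≈ -116.83 dB
∠H = 0.00° − 149.37° = -149.37°

-116.8 dB, -149.4°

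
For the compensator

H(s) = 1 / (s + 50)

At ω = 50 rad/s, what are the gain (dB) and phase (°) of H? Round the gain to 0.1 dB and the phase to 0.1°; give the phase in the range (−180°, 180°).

-37.0 dB, -45.0°

Substitute s = j50:
Numerator: 1 = 1 + j0
Denominator: (j50) + 50 = 50 + j50
|N| = √(1² + 0²) ≈ 1, ∠N ≈ 0.00°
|D| = √(50² + 50²) ≈ 70.711, ∠D ≈ 45.00°
|H| = 1 / 70.711 ≈ 0.014142
Gain = 20 log₁₀(0.014142) ≈ -36.99 dB
∠H = 0.00° − 45.00° = -45.00°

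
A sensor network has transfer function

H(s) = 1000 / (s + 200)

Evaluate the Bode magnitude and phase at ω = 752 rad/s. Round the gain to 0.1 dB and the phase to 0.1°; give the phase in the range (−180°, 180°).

Substitute s = j752:
Numerator: 1000 = 1000 + j0
Denominator: (j752) + 200 = 200 + j752
|N| = √(1000² + 0²) ≈ 1000, ∠N ≈ 0.00°
|D| = √(200² + 752²) ≈ 778.14, ∠D ≈ 75.11°
|H| = 1000 / 778.14 ≈ 1.2851
Gain = 20 log₁₀(1.2851) ≈ 2.18 dB
∠H = 0.00° − 75.11° = -75.11°

2.2 dB, -75.1°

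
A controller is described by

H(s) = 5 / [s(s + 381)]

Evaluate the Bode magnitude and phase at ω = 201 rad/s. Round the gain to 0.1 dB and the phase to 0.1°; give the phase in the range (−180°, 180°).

At s = jω = j201:
pole (s+381): 381 + j201 → |·| = √(381²+201²) = √185562 ≈ 430.77, ∠ = arctan(201/381) ≈ 27.81°
pole at origin: |s| = 201, ∠ = 90.00° (in denominator)
|H| = 5 / 86585 ≈ 5.7747e-05
Gain = 20 log₁₀(5.7747e-05) ≈ -84.77 dB
∠H = 0.00° − 117.81° = -117.81°

-84.8 dB, -117.8°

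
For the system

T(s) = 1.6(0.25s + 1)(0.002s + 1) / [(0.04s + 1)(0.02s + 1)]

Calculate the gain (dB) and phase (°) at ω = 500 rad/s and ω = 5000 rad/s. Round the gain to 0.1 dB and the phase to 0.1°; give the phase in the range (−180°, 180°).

ω = 500: 3.0 dB, -36.9°; ω = 5000: 0.0 dB, -4.9°

At ω = 500 rad/s:
zero (1 + j500·0.25) = 1 + j125 → |·| ≈ 125, ∠ ≈ 89.54°
zero (1 + j500·0.002) = 1 + j1 → |·| ≈ 1.4142, ∠ ≈ 45.00°
pole (1 + j500·0.04) = 1 + j20 → |·| ≈ 20.025, ∠ ≈ 87.14°
pole (1 + j500·0.02) = 1 + j10 → |·| ≈ 10.05, ∠ ≈ 84.29°
|T| = 1.6 · 125 · 1.4142 / (20.025 · 10.05) ≈ 1.4054
Gain = 20 log₁₀(1.4054) ≈ 2.96 dB
∠T = (89.54° + 45.00°) − (87.14° + 84.29°) = -36.89°

At ω = 5000 rad/s:
zero (1 + j5000·0.25) = 1 + j1250 → |·| ≈ 1250, ∠ ≈ 89.95°
zero (1 + j5000·0.002) = 1 + j10 → |·| ≈ 10.05, ∠ ≈ 84.29°
pole (1 + j5000·0.04) = 1 + j200 → |·| ≈ 200, ∠ ≈ 89.71°
pole (1 + j5000·0.02) = 1 + j100 → |·| ≈ 100, ∠ ≈ 89.43°
|T| = 1.6 · 1250 · 10.05 / (200 · 100) ≈ 1.005
Gain = 20 log₁₀(1.005) ≈ 0.04 dB
∠T = (89.95° + 84.29°) − (89.71° + 89.43°) = -4.90°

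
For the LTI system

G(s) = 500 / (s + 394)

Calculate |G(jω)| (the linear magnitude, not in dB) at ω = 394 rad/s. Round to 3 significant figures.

0.897

At s = jω = j394:
pole (s+394): 394 + j394 → |·| = √(394²+394²) = √310472 ≈ 557.2, ∠ = arctan(394/394) ≈ 45.00°
|G| = 500 / 557.2 ≈ 0.89734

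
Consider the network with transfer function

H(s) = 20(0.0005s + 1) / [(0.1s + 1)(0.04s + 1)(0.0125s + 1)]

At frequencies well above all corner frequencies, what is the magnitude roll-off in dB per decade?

Each pole contributes −20 dB/decade at high frequency; each zero contributes +20 dB/decade.
Net: 1 zero(s) − 3 pole(s) → -40 dB/decade.

-40 dB/decade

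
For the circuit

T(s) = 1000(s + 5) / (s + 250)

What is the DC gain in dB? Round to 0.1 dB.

26.0 dB

T(0) = 1000·5 / (250) = 20
20 log₁₀(20) ≈ 26.02 dB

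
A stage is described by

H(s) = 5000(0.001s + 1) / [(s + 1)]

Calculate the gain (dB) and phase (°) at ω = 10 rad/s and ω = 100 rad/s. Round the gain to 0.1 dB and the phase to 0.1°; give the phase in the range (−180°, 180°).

At ω = 10 rad/s:
zero (1 + j10·0.001) = 1 + j0.01 → |·| ≈ 1, ∠ ≈ 0.57°
pole (1 + j10·1) = 1 + j10 → |·| ≈ 10.05, ∠ ≈ 84.29°
|H| = 5000 · 1 / (10.05) ≈ 497.51
Gain = 20 log₁₀(497.51) ≈ 53.94 dB
∠H = (0.57°) − (84.29°) = -83.72°

At ω = 100 rad/s:
zero (1 + j100·0.001) = 1 + j0.1 → |·| ≈ 1.005, ∠ ≈ 5.71°
pole (1 + j100·1) = 1 + j100 → |·| ≈ 100, ∠ ≈ 89.43°
|H| = 5000 · 1.005 / (100) ≈ 50.25
Gain = 20 log₁₀(50.25) ≈ 34.02 dB
∠H = (5.71°) − (89.43°) = -83.72°

ω = 10: 53.9 dB, -83.7°; ω = 100: 34.0 dB, -83.7°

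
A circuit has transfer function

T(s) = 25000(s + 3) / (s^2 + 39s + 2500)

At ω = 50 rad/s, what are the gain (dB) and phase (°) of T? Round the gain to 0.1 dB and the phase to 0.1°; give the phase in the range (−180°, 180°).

At s = jω = j50:
zero (s+3): 3 + j50 → |·| = √(3²+50²) = √2509 ≈ 50.09, ∠ = arctan(50/3) ≈ 86.57°
quadratic: (j50)² + 39·j50 + 2500 = 0 + j1950 → |·| ≈ 1950, ∠ ≈ 90.00°
|T| = 25000 · 50.09 / 1950 ≈ 642.18
Gain = 20 log₁₀(642.18) ≈ 56.15 dB
∠T = 86.57° − 90.00° = -3.43°

56.2 dB, -3.4°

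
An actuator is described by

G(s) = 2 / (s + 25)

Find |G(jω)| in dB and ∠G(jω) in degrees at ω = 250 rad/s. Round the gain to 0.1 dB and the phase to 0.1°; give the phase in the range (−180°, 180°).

Substitute s = j250:
Numerator: 2 = 2 + j0
Denominator: (j250) + 25 = 25 + j250
|N| = √(2² + 0²) ≈ 2, ∠N ≈ 0.00°
|D| = √(25² + 250²) ≈ 251.25, ∠D ≈ 84.29°
|G| = 2 / 251.25 ≈ 0.0079602
Gain = 20 log₁₀(0.0079602) ≈ -41.98 dB
∠G = 0.00° − 84.29° = -84.29°

-42.0 dB, -84.3°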